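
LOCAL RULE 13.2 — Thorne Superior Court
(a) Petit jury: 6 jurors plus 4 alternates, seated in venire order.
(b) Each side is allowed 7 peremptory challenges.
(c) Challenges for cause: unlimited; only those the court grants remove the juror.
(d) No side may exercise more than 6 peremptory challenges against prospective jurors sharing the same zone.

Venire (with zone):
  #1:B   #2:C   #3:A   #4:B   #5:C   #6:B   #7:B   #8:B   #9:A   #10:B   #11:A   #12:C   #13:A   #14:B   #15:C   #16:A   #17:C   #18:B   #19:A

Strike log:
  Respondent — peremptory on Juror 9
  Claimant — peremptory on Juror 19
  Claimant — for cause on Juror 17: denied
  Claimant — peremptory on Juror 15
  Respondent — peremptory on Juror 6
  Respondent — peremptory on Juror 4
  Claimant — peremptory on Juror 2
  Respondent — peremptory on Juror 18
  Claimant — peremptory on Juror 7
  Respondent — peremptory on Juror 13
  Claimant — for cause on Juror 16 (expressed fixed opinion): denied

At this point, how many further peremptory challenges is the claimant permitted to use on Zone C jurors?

3

Claimant peremptories so far: #19, #15, #2, #7 — 4 of 7 used, 3 left overall.
Against Zone C: #15, #2 — 2 used; per-zone cap 6 leaves 4.
Binding limit: min(3, 4) = 3.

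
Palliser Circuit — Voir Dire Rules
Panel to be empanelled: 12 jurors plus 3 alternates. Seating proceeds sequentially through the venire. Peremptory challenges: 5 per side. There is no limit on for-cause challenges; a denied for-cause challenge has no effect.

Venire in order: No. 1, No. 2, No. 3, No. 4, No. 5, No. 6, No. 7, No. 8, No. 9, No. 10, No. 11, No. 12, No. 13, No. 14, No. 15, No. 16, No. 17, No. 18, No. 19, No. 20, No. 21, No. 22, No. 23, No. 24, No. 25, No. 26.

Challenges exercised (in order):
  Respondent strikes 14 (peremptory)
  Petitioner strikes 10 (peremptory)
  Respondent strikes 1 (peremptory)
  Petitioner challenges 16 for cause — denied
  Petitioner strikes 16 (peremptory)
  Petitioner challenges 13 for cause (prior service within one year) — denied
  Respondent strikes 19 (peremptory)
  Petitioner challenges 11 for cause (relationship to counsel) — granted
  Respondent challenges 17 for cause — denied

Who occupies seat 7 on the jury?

Removed: #1, #10, #11, #14, #16, #19. (#13, #17 stay — for-cause denied.)
Filling seats in venire order through position 7: #2, #3, #4, #5, #6, #7, #8.
So seat 7 is #8.

8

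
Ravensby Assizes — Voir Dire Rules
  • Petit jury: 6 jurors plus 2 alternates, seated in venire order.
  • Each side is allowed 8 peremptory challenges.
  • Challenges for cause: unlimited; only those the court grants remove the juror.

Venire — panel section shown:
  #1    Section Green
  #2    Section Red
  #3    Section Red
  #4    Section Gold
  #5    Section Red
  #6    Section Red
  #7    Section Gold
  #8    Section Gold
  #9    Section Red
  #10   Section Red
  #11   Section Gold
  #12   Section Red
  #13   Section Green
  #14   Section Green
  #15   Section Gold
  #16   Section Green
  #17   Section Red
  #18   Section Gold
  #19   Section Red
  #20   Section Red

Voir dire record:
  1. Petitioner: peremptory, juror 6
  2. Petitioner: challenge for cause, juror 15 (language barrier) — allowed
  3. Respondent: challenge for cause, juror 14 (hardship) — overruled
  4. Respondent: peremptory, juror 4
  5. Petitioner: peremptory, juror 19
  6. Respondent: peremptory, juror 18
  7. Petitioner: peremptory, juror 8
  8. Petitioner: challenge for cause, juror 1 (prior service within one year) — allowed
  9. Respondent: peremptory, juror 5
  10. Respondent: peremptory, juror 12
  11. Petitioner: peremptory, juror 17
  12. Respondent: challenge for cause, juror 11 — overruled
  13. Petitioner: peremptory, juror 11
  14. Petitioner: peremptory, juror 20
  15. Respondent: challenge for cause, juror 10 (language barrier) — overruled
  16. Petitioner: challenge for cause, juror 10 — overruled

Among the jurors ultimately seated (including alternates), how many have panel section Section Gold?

Removed: #1, #4, #5, #6, #8, #11, #12, #15, #17, #18, #19, #20.
Seated (8 incl. alternates): #2, #3, #7, #9, #10, #13, #14, #16.
Of those, in Section Gold: #7 → 1.

1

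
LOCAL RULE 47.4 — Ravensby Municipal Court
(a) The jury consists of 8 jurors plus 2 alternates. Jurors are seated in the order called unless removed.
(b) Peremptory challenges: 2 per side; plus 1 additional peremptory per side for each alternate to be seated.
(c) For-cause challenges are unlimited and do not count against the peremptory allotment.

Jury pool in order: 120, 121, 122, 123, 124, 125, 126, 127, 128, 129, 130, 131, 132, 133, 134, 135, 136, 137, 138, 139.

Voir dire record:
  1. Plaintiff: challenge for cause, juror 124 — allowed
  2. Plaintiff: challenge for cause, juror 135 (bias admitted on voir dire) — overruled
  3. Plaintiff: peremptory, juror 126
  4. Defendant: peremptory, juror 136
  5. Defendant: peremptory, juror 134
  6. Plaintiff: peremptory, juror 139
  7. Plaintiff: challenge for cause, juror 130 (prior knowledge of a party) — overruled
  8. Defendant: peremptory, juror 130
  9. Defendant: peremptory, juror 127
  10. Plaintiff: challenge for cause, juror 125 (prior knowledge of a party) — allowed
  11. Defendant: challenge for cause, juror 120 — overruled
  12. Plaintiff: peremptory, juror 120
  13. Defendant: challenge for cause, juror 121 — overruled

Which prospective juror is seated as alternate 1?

135

Removed: #120, #124, #125, #126, #127, #130, #134, #136, #139. (#121, #135 stay — for-cause denied.)
Filling seats in venire order through position 9: #121, #122, #123, #128, #129, #131, #132, #133, #135.
So alternate 1 is #135.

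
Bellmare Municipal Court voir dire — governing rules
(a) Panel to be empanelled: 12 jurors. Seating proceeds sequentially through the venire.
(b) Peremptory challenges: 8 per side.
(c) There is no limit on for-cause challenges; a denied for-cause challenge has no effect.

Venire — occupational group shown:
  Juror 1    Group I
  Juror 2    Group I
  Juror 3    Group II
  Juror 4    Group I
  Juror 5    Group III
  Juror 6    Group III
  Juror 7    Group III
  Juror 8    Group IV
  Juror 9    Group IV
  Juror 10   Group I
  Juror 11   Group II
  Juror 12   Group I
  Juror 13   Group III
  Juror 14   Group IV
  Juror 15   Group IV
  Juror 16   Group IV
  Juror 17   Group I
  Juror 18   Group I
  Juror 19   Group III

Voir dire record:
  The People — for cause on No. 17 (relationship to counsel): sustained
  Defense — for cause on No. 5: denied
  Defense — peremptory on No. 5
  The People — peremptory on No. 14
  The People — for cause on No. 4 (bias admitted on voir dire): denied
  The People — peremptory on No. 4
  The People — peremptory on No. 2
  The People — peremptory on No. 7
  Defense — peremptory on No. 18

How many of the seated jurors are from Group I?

Removed: #2, #4, #5, #7, #14, #17, #18.
Seated jurors 1–12: #1, #3, #6, #8, #9, #10, #11, #12, #13, #15, #16, #19.
Of those, in Group I: #1, #10, #12 → 3.

3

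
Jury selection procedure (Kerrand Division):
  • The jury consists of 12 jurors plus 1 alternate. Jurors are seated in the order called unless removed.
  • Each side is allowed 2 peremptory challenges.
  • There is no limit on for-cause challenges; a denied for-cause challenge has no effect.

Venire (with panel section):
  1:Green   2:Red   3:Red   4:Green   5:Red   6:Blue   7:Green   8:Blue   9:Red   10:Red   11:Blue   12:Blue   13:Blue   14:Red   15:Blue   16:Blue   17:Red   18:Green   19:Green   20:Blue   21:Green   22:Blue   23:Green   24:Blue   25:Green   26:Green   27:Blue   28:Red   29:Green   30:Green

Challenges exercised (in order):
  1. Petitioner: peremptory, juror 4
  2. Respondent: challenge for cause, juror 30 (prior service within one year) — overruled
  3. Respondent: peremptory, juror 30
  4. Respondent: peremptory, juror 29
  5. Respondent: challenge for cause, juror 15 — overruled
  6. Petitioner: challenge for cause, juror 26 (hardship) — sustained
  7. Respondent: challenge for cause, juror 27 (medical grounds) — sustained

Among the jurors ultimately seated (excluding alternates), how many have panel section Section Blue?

5

Removed: #4, #26, #27, #29, #30.
Seated jurors 1–12: #1, #2, #3, #5, #6, #7, #8, #9, #10, #11, #12, #13 (alternates #14 not counted).
Of those, in Section Blue: #6, #8, #11, #12, #13 → 5.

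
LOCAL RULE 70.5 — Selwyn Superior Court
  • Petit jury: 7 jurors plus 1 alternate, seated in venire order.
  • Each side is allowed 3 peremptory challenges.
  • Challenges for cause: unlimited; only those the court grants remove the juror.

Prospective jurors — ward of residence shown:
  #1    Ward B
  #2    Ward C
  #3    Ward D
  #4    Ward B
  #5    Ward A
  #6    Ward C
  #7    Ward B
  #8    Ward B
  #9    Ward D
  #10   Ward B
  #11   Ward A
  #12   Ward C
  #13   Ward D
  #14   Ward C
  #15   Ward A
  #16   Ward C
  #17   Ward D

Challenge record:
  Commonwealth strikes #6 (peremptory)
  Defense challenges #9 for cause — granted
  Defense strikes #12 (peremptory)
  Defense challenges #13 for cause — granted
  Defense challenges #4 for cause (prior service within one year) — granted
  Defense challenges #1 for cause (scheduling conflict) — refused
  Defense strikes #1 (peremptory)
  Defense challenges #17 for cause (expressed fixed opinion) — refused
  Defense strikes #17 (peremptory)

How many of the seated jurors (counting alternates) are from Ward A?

2

Removed: #1, #4, #6, #9, #12, #13, #17.
Seated (8 incl. alternates): #2, #3, #5, #7, #8, #10, #11, #14.
Of those, in Ward A: #5, #11 → 2.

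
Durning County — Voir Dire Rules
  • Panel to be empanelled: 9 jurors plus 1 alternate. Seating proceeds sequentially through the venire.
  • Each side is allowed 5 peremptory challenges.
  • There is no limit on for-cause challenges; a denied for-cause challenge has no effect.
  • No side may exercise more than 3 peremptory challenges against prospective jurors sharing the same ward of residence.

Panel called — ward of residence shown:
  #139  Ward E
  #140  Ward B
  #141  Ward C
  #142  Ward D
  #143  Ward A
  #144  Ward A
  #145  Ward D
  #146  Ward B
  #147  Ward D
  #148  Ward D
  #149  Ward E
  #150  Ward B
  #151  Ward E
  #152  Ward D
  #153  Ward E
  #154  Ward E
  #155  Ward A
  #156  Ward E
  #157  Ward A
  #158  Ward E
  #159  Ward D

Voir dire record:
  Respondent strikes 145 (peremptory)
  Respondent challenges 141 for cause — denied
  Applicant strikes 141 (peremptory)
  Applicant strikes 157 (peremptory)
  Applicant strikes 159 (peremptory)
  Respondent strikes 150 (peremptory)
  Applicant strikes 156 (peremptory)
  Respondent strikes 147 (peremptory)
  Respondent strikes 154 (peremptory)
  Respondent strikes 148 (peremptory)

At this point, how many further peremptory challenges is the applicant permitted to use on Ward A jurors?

Applicant peremptories so far: #141, #157, #159, #156 — 4 of 5 used, 1 left overall.
Against Ward A: #157 — 1 used; per-ward cap 3 leaves 2.
Binding limit: min(1, 2) = 1.

1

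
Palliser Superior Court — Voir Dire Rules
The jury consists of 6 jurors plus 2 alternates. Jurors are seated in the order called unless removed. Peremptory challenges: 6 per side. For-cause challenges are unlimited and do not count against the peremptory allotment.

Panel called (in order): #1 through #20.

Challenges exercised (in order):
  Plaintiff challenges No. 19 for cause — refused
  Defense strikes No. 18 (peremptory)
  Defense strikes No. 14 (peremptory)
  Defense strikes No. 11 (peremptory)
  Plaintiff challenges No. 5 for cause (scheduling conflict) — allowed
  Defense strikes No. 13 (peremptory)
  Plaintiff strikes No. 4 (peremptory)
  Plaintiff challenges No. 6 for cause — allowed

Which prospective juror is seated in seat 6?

9

Removed: #4, #5, #6, #11, #13, #14, #18. (#19 stays — for-cause denied.)
Filling seats in venire order through position 6: #1, #2, #3, #7, #8, #9.
So seat 6 is #9.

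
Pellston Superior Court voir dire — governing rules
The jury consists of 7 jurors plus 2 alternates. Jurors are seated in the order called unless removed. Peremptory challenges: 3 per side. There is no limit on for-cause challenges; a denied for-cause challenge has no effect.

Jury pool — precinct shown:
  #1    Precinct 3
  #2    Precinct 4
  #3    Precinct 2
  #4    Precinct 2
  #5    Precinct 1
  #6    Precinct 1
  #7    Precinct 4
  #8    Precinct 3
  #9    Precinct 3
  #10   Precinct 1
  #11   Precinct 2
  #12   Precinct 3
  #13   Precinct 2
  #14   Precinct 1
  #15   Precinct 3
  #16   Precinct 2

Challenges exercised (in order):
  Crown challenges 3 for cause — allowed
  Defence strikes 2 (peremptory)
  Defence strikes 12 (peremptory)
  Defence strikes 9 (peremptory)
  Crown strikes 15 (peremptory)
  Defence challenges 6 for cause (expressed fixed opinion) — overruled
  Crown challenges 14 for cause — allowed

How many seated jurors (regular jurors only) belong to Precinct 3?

2

Removed: #2, #3, #9, #12, #14, #15.
Seated jurors 1–7: #1, #4, #5, #6, #7, #8, #10 (alternates #11, #13 not counted).
Of those, in Precinct 3: #1, #8 → 2.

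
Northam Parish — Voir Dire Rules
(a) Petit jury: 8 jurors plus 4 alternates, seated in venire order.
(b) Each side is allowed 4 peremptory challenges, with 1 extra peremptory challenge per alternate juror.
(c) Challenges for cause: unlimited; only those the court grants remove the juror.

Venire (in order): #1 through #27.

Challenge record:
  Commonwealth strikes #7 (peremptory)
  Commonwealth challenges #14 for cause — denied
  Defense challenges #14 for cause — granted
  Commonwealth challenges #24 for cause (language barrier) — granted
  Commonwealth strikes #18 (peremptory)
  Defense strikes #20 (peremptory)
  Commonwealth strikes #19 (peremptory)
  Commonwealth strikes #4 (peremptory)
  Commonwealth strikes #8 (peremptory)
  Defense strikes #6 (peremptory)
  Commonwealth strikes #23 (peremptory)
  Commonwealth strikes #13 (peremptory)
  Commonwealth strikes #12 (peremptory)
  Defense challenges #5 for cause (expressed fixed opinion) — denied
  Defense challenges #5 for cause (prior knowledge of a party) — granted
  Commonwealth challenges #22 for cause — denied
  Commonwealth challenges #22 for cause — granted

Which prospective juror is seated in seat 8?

Removed: #4, #5, #6, #7, #8, #12, #13, #14, #18, #19, #20, #22, #23, #24.
Seating in order: seats 1–8 → #1, #2, #3, #9, #10, #11, #15, #16; alternates → #17, #21, #25, #26.
So seat 8 is #16.

16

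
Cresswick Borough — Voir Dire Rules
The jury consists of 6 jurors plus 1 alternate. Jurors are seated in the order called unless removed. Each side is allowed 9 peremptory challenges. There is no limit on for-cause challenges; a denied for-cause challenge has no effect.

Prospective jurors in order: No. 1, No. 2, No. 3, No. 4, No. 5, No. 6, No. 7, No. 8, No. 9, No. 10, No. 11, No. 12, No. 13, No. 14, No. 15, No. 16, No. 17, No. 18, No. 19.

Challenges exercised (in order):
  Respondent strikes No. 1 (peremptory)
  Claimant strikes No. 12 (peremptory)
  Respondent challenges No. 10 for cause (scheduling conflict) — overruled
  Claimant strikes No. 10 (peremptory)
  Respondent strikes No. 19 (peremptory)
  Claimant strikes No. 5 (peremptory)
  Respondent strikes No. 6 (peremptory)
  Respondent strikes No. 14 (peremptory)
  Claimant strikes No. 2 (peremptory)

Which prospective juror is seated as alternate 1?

Removed: #1, #2, #5, #6, #10, #12, #14, #19.
Seating in order: seats 1–6 → #3, #4, #7, #8, #9, #11; alternates → #13.
So alternate 1 is #13.

13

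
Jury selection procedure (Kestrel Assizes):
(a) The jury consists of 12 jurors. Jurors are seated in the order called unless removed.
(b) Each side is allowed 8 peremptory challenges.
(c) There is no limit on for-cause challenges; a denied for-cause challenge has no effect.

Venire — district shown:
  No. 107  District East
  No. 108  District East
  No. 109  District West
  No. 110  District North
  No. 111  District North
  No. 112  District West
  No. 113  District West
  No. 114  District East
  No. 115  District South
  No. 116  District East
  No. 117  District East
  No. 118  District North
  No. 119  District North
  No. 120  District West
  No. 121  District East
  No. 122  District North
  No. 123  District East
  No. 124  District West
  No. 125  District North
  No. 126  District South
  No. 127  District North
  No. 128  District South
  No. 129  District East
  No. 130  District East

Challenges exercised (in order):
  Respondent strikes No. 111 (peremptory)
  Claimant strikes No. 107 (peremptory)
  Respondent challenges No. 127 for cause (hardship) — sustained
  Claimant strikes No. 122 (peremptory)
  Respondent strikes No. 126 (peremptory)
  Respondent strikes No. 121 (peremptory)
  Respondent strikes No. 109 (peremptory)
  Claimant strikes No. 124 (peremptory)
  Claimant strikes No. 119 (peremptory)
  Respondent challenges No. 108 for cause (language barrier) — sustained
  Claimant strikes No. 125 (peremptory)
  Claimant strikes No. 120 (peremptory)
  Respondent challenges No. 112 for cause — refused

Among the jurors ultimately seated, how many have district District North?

Removed: #107, #108, #109, #111, #119, #120, #121, #122, #124, #125, #126, #127.
Seated jurors 1–12: #110, #112, #113, #114, #115, #116, #117, #118, #123, #128, #129, #130.
Of those, in District North: #110, #118 → 2.

2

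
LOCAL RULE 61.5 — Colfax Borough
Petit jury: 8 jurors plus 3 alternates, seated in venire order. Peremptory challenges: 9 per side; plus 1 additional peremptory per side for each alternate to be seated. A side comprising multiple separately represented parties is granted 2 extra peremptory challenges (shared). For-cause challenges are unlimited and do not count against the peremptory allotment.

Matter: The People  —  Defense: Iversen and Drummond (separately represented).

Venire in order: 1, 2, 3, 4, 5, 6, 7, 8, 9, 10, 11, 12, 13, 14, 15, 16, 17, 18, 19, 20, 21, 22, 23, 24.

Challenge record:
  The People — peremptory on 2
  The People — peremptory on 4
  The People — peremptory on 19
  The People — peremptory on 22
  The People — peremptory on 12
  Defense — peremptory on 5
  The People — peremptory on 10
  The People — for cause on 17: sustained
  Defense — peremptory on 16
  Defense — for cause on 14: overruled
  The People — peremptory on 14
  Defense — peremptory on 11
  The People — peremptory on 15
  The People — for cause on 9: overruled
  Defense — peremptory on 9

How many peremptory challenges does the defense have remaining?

10

Defense allotment: 9 base + 1 × 3 alternates + 2 multi-party = 14.
Defense peremptories used: #5, #16, #11, #9 — 4 (the for-cause on #14 doesn't count).
Remaining: 14 − 4 = 10.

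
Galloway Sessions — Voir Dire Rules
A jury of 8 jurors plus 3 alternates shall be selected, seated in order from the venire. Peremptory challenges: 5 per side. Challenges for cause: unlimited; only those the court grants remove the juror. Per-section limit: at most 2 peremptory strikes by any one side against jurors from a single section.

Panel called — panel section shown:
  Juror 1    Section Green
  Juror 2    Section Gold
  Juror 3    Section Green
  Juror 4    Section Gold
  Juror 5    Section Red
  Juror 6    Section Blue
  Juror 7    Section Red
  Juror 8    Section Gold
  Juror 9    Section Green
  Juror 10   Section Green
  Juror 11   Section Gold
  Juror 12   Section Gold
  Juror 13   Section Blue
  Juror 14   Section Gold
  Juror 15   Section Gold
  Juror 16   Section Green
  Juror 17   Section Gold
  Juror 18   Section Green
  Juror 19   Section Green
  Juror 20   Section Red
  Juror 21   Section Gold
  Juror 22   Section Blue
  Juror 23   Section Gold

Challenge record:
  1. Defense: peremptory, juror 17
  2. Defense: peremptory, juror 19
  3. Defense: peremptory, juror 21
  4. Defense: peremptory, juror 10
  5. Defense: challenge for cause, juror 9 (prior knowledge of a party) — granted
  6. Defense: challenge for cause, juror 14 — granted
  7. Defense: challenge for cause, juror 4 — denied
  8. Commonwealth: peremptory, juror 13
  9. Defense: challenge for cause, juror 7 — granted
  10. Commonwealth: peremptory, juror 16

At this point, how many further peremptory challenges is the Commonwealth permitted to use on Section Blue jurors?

1

Commonwealth peremptories so far: #13, #16 — 2 of 5 used, 3 left overall.
Against Section Blue: #13 — 1 used; per-section cap 2 leaves 1.
Binding limit: min(3, 1) = 1.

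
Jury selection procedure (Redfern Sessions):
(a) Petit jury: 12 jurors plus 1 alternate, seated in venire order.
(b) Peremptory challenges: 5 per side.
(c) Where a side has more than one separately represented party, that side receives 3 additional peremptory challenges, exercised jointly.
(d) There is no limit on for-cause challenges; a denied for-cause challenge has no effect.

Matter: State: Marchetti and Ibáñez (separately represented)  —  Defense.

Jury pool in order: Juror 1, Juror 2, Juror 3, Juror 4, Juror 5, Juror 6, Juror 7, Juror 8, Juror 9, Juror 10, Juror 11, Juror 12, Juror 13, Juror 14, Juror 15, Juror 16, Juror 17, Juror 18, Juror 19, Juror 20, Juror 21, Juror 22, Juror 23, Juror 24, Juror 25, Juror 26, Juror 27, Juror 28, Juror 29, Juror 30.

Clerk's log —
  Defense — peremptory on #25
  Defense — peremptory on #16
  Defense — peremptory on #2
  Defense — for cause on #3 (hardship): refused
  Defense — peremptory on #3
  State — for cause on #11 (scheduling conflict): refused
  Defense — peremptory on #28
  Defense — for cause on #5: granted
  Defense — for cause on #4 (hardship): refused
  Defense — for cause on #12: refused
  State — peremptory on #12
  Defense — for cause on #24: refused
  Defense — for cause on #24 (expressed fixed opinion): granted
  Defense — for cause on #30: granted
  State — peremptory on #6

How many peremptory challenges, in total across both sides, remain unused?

State allotment: 5 base + 3 multi-party = 8. Defense allotment: 5.
State peremptories used: #12, #6 — 2 (the for-cause on #11 doesn't count).
Defense peremptories used: #25, #16, #2, #3, #28 — 5 (for-cause on #3, #5, #4, #12, #24, #24, #30 don't count).
Remaining: (8 − 2) + (5 − 5) = 6.

6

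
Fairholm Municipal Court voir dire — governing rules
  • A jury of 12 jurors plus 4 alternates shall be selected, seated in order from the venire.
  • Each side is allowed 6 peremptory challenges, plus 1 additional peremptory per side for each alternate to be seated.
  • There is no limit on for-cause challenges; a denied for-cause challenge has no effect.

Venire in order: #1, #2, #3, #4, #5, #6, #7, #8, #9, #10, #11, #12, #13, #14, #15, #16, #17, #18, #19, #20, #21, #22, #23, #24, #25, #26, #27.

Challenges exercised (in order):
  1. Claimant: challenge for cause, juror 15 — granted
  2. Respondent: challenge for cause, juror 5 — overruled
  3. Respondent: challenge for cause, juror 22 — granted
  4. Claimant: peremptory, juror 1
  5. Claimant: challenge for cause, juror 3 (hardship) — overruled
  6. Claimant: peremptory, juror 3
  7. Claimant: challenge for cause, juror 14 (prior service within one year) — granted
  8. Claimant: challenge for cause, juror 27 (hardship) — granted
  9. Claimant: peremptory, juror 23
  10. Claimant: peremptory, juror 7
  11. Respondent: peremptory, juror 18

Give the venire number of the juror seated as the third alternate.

21

Removed: #1, #3, #7, #14, #15, #18, #22, #23, #27. (#5 stays — for-cause denied.)
Seating in order: seats 1–12 → #2, #4, #5, #6, #8, #9, #10, #11, #12, #13, #16, #17; alternates → #19, #20, #21, #24.
So alternate 3 is #21.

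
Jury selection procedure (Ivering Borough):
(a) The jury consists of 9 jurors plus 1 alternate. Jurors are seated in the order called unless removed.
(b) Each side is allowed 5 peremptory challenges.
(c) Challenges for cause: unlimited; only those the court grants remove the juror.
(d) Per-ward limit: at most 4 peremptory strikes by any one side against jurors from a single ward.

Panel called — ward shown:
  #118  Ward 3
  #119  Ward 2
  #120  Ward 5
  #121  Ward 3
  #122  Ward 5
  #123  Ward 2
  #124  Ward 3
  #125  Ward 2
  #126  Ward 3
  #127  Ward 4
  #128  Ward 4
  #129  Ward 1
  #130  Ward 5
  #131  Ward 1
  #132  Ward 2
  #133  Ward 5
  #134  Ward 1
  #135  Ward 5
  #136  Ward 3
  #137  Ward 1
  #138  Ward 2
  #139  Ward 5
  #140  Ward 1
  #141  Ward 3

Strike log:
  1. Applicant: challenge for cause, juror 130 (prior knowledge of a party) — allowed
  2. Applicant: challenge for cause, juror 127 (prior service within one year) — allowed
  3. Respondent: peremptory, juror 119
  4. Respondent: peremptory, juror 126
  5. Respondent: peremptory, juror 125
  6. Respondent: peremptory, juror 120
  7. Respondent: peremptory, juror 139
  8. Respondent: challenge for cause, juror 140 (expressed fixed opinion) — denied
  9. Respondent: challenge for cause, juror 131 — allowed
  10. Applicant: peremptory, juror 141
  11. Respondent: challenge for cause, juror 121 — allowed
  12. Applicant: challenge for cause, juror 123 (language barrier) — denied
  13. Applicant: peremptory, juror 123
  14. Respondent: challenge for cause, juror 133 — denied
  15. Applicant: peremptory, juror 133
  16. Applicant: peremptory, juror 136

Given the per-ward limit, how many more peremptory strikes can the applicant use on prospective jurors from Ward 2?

Applicant peremptories so far: #141, #123, #133, #136 — 4 of 5 used, 1 left overall.
Against Ward 2: #123 — 1 used; per-ward cap 4 leaves 3.
Binding limit: min(1, 3) = 1.

1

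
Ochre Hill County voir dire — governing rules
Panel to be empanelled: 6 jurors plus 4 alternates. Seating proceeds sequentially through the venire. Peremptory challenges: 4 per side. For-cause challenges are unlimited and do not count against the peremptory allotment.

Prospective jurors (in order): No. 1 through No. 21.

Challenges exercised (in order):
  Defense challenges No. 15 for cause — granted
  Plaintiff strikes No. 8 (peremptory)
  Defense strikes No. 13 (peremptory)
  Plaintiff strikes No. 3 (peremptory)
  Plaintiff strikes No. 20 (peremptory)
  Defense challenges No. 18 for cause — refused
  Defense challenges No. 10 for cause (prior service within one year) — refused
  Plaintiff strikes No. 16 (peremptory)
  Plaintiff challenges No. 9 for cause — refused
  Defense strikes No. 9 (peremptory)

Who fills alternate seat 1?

Removed: #3, #8, #9, #13, #15, #16, #20. (#10, #18 stay — for-cause denied.)
Seating in order: seats 1–6 → #1, #2, #4, #5, #6, #7; alternates → #10, #11, #12, #14.
So alternate 1 is #10.

10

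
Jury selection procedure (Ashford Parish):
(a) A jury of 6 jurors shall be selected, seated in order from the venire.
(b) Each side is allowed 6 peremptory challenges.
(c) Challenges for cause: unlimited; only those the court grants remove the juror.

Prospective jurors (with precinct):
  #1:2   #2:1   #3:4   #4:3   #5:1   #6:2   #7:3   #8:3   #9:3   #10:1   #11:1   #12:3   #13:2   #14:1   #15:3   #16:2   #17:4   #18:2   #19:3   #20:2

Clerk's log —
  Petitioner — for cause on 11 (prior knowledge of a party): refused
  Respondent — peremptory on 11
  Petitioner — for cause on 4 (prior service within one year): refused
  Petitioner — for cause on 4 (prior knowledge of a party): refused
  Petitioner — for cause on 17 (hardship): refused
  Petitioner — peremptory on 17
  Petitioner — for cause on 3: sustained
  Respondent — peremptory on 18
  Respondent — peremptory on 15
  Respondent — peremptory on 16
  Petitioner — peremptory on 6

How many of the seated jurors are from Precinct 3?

Removed: #3, #6, #11, #15, #16, #17, #18.
Seated jurors 1–6: #1, #2, #4, #5, #7, #8.
Of those, in Precinct 3: #4, #7, #8 → 3.

3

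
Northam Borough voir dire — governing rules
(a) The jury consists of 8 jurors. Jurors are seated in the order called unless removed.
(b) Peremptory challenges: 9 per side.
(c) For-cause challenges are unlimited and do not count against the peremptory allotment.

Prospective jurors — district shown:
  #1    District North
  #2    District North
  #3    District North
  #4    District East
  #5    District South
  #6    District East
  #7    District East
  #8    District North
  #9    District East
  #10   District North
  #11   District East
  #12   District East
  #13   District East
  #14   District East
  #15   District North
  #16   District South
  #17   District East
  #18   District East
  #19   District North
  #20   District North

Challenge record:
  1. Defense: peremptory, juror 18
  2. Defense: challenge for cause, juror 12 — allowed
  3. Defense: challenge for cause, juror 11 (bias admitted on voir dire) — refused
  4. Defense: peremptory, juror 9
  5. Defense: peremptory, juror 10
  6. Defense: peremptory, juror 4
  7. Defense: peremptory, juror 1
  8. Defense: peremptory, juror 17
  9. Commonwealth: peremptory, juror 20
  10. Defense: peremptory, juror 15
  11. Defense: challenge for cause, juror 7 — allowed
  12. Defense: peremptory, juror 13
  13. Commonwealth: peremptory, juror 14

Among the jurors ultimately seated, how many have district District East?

2

Removed: #1, #4, #7, #9, #10, #12, #13, #14, #15, #17, #18, #20.
Seated jurors 1–8: #2, #3, #5, #6, #8, #11, #16, #19.
Of those, in District East: #6, #11 → 2.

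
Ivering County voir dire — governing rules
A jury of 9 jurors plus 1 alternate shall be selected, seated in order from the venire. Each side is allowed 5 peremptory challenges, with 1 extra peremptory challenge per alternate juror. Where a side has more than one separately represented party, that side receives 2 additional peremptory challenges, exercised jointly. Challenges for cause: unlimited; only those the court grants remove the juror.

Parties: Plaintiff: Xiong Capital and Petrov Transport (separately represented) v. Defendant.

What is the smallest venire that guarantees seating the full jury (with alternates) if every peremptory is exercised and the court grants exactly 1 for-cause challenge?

Seats to fill: 9 + 1 alternates = 10.
Peremptories — Plaintiff: 5 + 1×1 + 2 = 8; Defendant: 5 + 1×1 = 6; total 14.
For-cause removals: 1.
Minimum venire: 10 + 14 + 1 = 25.

25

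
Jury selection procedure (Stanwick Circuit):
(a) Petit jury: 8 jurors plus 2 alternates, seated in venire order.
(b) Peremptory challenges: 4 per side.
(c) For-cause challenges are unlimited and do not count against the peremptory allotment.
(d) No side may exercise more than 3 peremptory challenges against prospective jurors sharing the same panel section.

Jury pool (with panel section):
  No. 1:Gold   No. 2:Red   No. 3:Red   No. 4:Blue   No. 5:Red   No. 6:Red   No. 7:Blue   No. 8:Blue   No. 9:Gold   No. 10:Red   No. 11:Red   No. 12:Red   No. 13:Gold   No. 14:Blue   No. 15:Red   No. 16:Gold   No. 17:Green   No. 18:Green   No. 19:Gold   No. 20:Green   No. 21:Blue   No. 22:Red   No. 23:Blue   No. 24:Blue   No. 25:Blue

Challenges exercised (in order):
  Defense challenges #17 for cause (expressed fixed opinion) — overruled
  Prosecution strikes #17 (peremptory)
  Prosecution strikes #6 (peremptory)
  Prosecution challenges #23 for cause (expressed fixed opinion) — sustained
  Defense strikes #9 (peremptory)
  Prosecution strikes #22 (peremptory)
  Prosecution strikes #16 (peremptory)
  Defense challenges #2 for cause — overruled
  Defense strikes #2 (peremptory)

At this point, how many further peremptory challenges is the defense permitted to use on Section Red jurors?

2

Defense peremptories so far: #9, #2 — 2 of 4 used, 2 left overall.
Against Section Red: #2 — 1 used; per-section cap 3 leaves 2.
Binding limit: min(2, 2) = 2.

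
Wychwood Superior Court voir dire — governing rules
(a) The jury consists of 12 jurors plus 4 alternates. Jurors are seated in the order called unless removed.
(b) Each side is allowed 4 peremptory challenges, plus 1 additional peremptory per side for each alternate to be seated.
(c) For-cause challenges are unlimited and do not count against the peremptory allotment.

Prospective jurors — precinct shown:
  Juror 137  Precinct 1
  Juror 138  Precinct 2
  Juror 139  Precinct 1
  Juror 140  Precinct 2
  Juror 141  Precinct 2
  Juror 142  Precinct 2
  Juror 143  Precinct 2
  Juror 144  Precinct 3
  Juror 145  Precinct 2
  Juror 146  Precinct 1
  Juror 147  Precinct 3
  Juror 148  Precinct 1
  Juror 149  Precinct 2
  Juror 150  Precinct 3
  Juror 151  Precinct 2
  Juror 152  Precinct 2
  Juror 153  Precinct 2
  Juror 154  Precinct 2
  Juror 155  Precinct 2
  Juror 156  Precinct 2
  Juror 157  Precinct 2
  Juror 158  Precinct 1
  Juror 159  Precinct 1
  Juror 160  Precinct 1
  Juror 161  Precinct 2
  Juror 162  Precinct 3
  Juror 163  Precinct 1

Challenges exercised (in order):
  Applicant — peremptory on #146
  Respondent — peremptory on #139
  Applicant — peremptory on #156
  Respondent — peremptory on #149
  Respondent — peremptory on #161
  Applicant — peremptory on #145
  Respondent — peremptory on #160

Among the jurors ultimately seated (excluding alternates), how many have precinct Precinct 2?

Removed: #139, #145, #146, #149, #156, #160, #161.
Seated jurors 1–12: #137, #138, #140, #141, #142, #143, #144, #147, #148, #150, #151, #152 (alternates #153, #154, #155, #157 not counted).
Of those, in Precinct 2: #138, #140, #141, #142, #143, #151, #152 → 7.

7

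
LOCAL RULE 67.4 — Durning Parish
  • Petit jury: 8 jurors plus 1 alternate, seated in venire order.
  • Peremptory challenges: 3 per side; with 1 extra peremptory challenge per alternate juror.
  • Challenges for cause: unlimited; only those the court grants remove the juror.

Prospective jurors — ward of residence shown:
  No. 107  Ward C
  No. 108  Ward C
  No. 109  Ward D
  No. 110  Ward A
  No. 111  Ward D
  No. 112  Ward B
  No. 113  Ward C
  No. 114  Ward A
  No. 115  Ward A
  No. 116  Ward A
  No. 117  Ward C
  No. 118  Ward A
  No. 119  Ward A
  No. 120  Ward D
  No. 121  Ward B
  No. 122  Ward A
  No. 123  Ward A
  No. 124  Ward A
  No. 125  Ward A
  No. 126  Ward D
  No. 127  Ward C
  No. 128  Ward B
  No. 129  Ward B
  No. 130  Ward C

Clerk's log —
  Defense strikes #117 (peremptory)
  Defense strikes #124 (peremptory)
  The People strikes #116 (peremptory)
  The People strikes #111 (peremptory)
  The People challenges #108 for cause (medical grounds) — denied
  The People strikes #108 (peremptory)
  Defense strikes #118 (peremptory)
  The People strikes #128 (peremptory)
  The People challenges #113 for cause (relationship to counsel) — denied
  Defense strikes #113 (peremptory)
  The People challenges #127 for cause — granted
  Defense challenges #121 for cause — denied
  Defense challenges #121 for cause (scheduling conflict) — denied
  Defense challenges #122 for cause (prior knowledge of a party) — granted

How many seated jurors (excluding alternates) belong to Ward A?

4

Removed: #108, #111, #113, #116, #117, #118, #122, #124, #127, #128.
Seated jurors 1–8: #107, #109, #110, #112, #114, #115, #119, #120 (alternates #121 not counted).
Of those, in Ward A: #110, #114, #115, #119 → 4.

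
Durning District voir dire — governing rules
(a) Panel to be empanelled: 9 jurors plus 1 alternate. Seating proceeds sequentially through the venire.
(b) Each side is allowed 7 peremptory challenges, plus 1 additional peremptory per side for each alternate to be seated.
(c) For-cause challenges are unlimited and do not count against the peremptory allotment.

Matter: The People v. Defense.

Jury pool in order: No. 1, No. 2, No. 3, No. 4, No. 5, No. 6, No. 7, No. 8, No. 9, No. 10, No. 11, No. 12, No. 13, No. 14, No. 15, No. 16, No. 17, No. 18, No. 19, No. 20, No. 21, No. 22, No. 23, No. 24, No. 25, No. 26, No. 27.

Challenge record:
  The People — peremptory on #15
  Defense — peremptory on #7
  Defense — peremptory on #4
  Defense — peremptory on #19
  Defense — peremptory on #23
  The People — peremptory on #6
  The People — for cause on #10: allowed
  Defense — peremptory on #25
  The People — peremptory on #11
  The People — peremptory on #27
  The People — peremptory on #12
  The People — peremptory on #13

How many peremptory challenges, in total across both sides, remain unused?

The People allotment: 7 base + 1 × 1 alternate = 8. Defense allotment: 7 base + 1 × 1 alternate = 8.
The People peremptories used: #15, #6, #11, #27, #12, #13 — 6 (the for-cause on #10 doesn't count).
Defense peremptories used: #7, #4, #19, #23, #25 — 5.
Remaining: (8 − 6) + (8 − 5) = 5.

5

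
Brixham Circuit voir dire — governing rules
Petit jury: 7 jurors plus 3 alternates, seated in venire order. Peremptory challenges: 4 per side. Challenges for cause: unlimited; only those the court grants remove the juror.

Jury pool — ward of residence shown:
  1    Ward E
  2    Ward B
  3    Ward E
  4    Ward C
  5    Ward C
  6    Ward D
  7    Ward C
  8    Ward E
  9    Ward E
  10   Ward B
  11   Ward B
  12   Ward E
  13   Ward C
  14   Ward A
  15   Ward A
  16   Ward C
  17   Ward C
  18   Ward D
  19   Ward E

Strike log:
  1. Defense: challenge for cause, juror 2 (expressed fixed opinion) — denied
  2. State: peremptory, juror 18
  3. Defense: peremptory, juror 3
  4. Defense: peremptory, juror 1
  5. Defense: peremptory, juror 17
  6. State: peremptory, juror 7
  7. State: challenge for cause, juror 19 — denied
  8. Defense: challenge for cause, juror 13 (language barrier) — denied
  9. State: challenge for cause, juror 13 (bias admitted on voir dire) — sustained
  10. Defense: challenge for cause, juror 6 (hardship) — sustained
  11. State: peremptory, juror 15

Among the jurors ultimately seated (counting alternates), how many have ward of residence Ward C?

3

Removed: #1, #3, #6, #7, #13, #15, #17, #18.
Seated (10 incl. alternates): #2, #4, #5, #8, #9, #10, #11, #12, #14, #16.
Of those, in Ward C: #4, #5, #16 → 3.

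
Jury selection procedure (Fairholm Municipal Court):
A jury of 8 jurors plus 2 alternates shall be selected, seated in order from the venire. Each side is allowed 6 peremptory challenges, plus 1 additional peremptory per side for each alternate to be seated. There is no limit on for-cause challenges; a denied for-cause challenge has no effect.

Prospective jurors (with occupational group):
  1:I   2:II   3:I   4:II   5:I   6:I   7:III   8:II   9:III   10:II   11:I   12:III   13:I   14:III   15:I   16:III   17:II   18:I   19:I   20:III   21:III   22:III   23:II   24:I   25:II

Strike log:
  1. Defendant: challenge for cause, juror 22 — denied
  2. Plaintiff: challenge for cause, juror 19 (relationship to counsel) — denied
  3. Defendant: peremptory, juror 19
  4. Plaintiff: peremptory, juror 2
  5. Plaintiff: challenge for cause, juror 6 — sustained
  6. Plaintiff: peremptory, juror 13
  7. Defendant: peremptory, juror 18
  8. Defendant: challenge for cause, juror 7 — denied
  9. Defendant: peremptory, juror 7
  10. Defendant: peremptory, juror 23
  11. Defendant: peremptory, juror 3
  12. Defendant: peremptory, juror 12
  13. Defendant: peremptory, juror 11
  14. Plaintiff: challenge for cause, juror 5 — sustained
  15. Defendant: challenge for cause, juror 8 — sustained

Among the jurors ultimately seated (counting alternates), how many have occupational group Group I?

2

Removed: #2, #3, #5, #6, #7, #8, #11, #12, #13, #18, #19, #23.
Seated (10 incl. alternates): #1, #4, #9, #10, #14, #15, #16, #17, #20, #21.
Of those, in Group I: #1, #15 → 2.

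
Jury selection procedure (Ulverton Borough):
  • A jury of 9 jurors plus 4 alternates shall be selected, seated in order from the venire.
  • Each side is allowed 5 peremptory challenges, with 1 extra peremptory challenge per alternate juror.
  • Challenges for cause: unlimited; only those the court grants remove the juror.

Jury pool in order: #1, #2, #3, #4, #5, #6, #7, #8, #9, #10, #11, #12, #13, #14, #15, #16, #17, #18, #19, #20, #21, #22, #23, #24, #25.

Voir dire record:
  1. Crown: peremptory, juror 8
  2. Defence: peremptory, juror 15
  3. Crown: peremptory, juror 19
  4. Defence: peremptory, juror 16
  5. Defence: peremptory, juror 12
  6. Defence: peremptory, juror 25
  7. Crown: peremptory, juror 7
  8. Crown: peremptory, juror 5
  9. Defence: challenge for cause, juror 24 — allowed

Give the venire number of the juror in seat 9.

13

Removed: #5, #7, #8, #12, #15, #16, #19, #24, #25.
Filling seats in venire order through position 9: #1, #2, #3, #4, #6, #9, #10, #11, #13.
So seat 9 is #13.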